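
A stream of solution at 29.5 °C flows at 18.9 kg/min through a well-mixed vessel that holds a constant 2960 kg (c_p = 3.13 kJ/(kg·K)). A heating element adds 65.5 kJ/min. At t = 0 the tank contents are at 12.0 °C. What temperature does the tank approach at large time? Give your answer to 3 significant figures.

First-law balance (no shaft work): M c_p dT/dt = ṁ c_p (T_in − T) + 65.5.
At steady state dT/dt = 0 ⇒ T_ss = T_in + Q̇/(ṁ c_p) = 29.5 + 65.5/(18.9·3.13) = 30.607 °C.

30.6 °C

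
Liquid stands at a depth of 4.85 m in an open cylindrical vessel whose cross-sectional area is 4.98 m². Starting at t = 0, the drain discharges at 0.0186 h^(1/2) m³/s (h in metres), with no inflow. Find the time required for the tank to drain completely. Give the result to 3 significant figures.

1180 s

Mass balance (ρ constant): A dh/dt = −0.0186 √h.
This is separable: 2 d(√h)/dt = −0.0186/A, so √h = √h₀ − (0.0186/(2A)) t.
Tank is empty when √h = 0: t_empty = 2A√h₀/0.0186.
t_empty = 2·4.98·√4.85/0.0186 = 9.9600·2.2023/0.0186 = 1179.3 s.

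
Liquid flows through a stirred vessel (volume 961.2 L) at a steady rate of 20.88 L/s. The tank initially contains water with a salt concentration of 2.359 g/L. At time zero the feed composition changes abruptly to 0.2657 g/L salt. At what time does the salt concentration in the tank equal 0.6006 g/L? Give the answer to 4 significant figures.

Species balance: V dC/dt = Q(C_in − C) ⇒ τ = V/Q = 46.0345 s.
C(t) = C_in + (C₀ − C_in) e^(−t/τ). Set C = 0.6006 and solve for t:
e^(−t/τ) = (C − C_in)/(C₀ − C_in) = (0.6006 − 0.2657)/(2.359 − 0.2657) = 0.159987
t = −τ ln(…) = 46.0345 × 1.83267 = 84.3658 s.

84.37 s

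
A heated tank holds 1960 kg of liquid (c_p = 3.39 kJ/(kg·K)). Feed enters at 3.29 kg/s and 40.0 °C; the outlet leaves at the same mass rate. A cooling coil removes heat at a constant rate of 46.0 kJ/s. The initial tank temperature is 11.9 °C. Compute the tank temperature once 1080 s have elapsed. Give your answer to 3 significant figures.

32.0 °C

M c_p dT/dt = ṁ c_p (T_in − T) − Q̇.
τ = M/ṁ = 595.74 s; T_ss = T_in − Q̇/(ṁ c_p) = 40.0 − 46.0/(3.29·3.39) = 35.876 °C.
T approaches T_ss exponentially: T(t) = T_ss + (T₀ − T_ss) e^(−t/τ).
T(1080) = 35.876 + (-23.976)·e^(−1080/595.74) = 35.876 + (-23.976)·0.16319 = 31.963 °C.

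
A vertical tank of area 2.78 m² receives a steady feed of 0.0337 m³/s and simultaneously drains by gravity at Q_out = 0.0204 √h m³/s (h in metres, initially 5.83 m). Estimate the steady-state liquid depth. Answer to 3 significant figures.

Level balance: A dh/dt = 0.0337 − 0.0204 √h. Setting dh/dt = 0:
Q_in = 0.0204 √h_ss ⇒ √h_ss = 0.0337/0.0204 = 1.6520.
h_ss = 1.6520² = 2.7290 m. (Since h₀ = 5.83 m > h_ss, the level will fall toward this value.)

2.73 m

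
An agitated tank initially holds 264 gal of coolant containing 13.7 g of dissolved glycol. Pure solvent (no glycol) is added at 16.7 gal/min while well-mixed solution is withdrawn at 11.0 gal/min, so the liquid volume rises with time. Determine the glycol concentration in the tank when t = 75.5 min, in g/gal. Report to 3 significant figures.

0.00305 g/gal

Total volume: dV/dt = Q_in − Q_out = 5.7000 gal/min, so V(t) = 264 + 5.7000 t and V(75.5) = 694.35 gal.
Species balance (pure solvent in): dm/dt = −Q_out · m/V(t).
dm/m = −Q_out dt/(V₀ + 5.7000 t); integrating gives ln(m/m₀) = −(Q_out/(Q_in−Q_out)) ln(V/V₀).
m = m₀ (V₀/V)^(Q_out/(Q_in−Q_out)) = 13.7 × (264/694.35)^(1.9298) = 2.1195 g.
C = m/V = 2.1195/694.35 = 0.0030526 g/gal.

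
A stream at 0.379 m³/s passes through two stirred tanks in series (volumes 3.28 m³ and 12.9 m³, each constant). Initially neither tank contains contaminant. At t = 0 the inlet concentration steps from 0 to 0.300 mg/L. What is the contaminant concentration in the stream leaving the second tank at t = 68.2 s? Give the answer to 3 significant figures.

Species balance on tank i: dCᵢ/dt = (Cᵢ₋₁ − Cᵢ)/τᵢ with τᵢ = Vᵢ/Q.
τ₁ = 3.28/0.379 = 8.6544 s; τ₂ = 12.9/0.379 = 34.037 s.
Tank 1: C₁ = C_in(1 − e^(−t/τ₁)). Tank 2 (τ₁ ≠ τ₂): C₂ = C_in[1 − (τ₁ e^(−t/τ₁) − τ₂ e^(−t/τ₂))/(τ₁ − τ₂)].
At t = 68.2: e^(−t/τ₁) = 0.00037807, e^(−t/τ₂) = 0.13483.
C₂ = 0.300·[1 − (8.6544·0.00037807 − 34.037·0.13483)/(-25.383)] = 0.300·0.81932 = 0.24580 mg/L.

0.246 mg/L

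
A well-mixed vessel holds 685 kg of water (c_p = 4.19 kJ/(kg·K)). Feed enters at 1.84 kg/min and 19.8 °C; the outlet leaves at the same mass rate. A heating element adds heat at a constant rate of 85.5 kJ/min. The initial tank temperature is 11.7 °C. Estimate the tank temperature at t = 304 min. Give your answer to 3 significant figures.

M c_p dT/dt = ṁ c_p (T_in − T) + Q̇.
τ = M/ṁ = 372.28 min; T_ss = T_in + Q̇/(ṁ c_p) = 19.8 + 85.5/(1.84·4.19) = 30.890 °C.
This is linear first-order; T(t) = T_ss + (T₀ − T_ss) e^(−t/τ).
T(304) = 30.890 + (-19.190)·e^(−304/372.28) = 30.890 + (-19.190)·0.44194 = 22.409 °C.

22.4 °C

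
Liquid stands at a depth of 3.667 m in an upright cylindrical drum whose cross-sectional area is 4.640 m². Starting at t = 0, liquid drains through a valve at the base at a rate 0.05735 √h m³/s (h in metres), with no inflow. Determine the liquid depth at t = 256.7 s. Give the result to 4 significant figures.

0.1079 m

A dh/dt = −Q_out = −0.05735 √h.
∫ h^(−1/2) dh = −(0.05735/A) ∫ dt, giving 2√h = 2√h₀ − (0.05735/A) t.
√h = √3.667 − 0.05735·256.7/(2·4.640) = 1.91494 − 1.58639 = 0.328546.
h = 0.328546² = 0.107943 m.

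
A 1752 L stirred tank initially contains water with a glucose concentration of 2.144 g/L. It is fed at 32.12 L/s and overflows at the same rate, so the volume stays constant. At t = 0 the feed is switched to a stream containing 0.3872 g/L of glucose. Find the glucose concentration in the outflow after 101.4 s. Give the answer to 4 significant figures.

Mass balance on the solute (V constant): V dC/dt = Q(C_in − C).
Time constant τ = V/Q = 1752/32.12 = 54.5455 s.
Integrating: C(t) = C_in + (C₀ − C_in) e^(−t/τ).
C(101.4) = 0.3872 + (2.144 − 0.3872)·e^(−101.4/54.5455) = 0.3872 + (1.75680)·0.155828 = 0.660959 g/L.

0.6610 g/L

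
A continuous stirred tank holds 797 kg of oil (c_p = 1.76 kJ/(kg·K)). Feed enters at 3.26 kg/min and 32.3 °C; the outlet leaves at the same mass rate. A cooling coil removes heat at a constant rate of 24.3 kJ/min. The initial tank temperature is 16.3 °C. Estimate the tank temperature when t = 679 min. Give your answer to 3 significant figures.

Heat balance on the well-mixed liquid: M c_p dT/dt = ṁ c_p (T_in − T) − 24.3.
Rearrange: dT/dt = (T_ss − T)/τ with τ = M/ṁ = 244.48 min and T_ss = T_in − Q̇/(ṁ c_p) = 28.065 °C.
Integrating: T(t) = T_ss + (T₀ − T_ss) e^(−t/τ).
T(679) = 28.065 + (-11.765)·e^(−679/244.48) = 28.065 + (-11.765)·0.062204 = 27.333 °C.

27.3 °C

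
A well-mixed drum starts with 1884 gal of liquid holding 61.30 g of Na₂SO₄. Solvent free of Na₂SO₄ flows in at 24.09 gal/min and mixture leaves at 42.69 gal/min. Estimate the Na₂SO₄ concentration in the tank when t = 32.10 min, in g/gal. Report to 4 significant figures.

Let m(t) be the amount of Na₂SO₄. Volume: V(t) = V₀ + (Q_in − Q_out) t = 1884 − 18.6000 t; V(32.10) = 1286.94 gal.
Solute balance: dm/dt = 0 − Q_out C = −Q_out m/V(t).
dm/m = −Q_out dt/(V₀ − 18.6000 t); integrating gives ln(m/m₀) = −(Q_out/(Q_in−Q_out)) ln(V/V₀).
m = m₀ (V₀/V)^(Q_out/(Q_in−Q_out)) = 61.30 × (1884/1286.94)^(-2.29516) = 25.5599 g.
C = m/V = 25.5599/1286.94 = 0.0198610 g/gal.

0.01986 g/gal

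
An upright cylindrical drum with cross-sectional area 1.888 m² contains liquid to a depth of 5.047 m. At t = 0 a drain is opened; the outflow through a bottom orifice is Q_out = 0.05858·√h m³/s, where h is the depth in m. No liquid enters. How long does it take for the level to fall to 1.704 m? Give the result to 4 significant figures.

Mass balance (ρ constant): A dh/dt = −0.05858 √h.
∫ h^(−1/2) dh = −(0.05858/A) ∫ dt, giving 2√h = 2√h₀ − (0.05858/A) t.
t = 2A(√h₀ − √h)/0.05858 = 2·1.888·(√5.047 − √1.704)/0.05858
  = 3.77600 × (2.24655 − 1.30537) / 0.05858 = 60.6674 s.

60.67 s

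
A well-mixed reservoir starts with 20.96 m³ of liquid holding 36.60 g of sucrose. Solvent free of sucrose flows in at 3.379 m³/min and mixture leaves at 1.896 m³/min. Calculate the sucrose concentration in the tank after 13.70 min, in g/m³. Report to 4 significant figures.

0.3728 g/m³

Total volume: dV/dt = Q_in − Q_out = 1.48300 m³/min, so V(t) = 20.96 + 1.48300 t and V(13.70) = 41.2771 m³.
No sucrose enters, so dm/dt = −Q_out · (m/V).
dm/m = −Q_out dt/(V₀ + 1.48300 t); integrating gives ln(m/m₀) = −(Q_out/(Q_in−Q_out)) ln(V/V₀).
m = m₀ (V₀/V)^(Q_out/(Q_in−Q_out)) = 36.60 × (20.96/41.2771)^(1.27849) = 15.3886 g.
C = m/V = 15.3886/41.2771 = 0.372812 g/m³.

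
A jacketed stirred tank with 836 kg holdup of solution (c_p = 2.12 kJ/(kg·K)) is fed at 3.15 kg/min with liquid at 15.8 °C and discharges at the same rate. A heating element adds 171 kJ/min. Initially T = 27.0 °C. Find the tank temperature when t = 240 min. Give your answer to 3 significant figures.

M c_p dT/dt = ṁ c_p (T_in − T) + Q̇.
τ = M/ṁ = 265.40 min; T_ss = T_in + Q̇/(ṁ c_p) = 15.8 + 171/(3.15·2.12) = 41.406 °C.
Solution: T(t) = T_ss + (T₀ − T_ss) e^(−t/τ).
T(240) = 41.406 + (-14.406)·e^(−240/265.40) = 41.406 + (-14.406)·0.40482 = 35.574 °C.

35.6 °C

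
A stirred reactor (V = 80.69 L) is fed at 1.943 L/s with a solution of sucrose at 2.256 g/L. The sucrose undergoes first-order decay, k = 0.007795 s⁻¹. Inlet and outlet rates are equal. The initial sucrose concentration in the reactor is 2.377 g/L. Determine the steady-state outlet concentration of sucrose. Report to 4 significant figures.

Accumulation = in − out − consumed: V dC/dt = Q C_in − Q C − k V C.
At steady state: 0 = Q C_in − (Q + kV) C_ss, so C_ss = Q C_in/(Q + kV).
C_ss = 1.943·2.256/(1.943 + 0.007795·80.69) = 4.38341/2.57198 = 1.70429 g/L.

1.704 g/L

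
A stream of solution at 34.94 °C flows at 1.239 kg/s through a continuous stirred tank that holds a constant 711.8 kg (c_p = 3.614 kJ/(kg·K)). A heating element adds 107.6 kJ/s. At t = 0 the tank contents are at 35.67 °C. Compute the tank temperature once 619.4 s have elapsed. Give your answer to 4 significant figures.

M c_p dT/dt = ṁ c_p (T_in − T) + Q̇.
Rearrange: dT/dt = (T_ss − T)/τ with τ = M/ṁ = 574.496 s and T_ss = T_in + Q̇/(ṁ c_p) = 58.9699 °C.
T approaches T_ss exponentially: T(t) = T_ss + (T₀ − T_ss) e^(−t/τ).
T(619.4) = 58.9699 + (-23.2999)·e^(−619.4/574.496) = 58.9699 + (-23.2999)·0.340220 = 51.0428 °C.

51.04 °C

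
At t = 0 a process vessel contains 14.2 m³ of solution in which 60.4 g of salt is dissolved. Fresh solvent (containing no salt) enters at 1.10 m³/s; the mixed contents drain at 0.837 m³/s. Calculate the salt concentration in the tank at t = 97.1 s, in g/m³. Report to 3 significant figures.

Let m(t) be the amount of salt. Volume: V(t) = V₀ + (Q_in − Q_out) t = 14.2 + 0.26300 t; V(97.1) = 39.737 m³.
Solute balance: dm/dt = 0 − Q_out C = −Q_out m/V(t).
dm/m = −Q_out dt/(V₀ + 0.26300 t); integrating gives ln(m/m₀) = −(Q_out/(Q_in−Q_out)) ln(V/V₀).
m = m₀ (V₀/V)^(Q_out/(Q_in−Q_out)) = 60.4 × (14.2/39.737)^(3.1825) = 2.2842 g.
C = m/V = 2.2842/39.737 = 0.057484 g/m³.

0.0575 g/m³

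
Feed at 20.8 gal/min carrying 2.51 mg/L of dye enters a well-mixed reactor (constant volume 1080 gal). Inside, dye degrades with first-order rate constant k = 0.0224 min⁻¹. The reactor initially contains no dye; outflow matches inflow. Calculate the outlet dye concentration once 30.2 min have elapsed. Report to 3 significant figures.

0.831 mg/L

Accumulation = in − out − consumed: V dC/dt = Q C_in − Q C − k V C.
This is linear with rate a = Q/V + k = 0.041659 min⁻¹.
C_ss = Q C_in/(Q + kV) = 1.1604 mg/L; C(t) = C_ss + (C₀ − C_ss) e^(−a t).
C(30.2) = 1.1604 + (-1.1604)·e^(−0.041659·30.2) = 1.1604 + (-1.1604)·0.28419 = 0.83061 mg/L.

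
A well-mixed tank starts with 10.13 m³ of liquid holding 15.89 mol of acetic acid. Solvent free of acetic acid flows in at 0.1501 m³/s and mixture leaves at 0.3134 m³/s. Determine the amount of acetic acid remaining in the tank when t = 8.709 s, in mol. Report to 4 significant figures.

11.89 mol

Let m(t) be the amount of acetic acid. Volume: V(t) = V₀ + (Q_in − Q_out) t = 10.13 − 0.163300 t; V(8.709) = 8.70782 m³.
Solute balance: dm/dt = 0 − Q_out C = −Q_out m/V(t).
Separate: dm/m = −Q_out dt/V(t) ⇒ ln(m/m₀) = −(Q_out/(Q_in−Q_out)) ln(V/V₀).
m = m₀ (V₀/V)^(Q_out/(Q_in−Q_out)) = 15.89 × (10.13/8.70782)^(-1.91917) = 11.8860 mol.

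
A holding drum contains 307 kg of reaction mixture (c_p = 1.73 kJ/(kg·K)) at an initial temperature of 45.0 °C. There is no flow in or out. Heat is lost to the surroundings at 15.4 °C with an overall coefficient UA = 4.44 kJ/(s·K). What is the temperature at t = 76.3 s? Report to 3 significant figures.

31.0 °C

Lumped-capacitance energy balance: M c_p dT/dt = UA(T_amb − T).
dT/dt = (T_ss − T)/τ with T_ss = T_amb = 15.400 °C, τ = M c_p/UA = 307·1.73/4.44 = 119.62 s.
Integrating: T(t) = T_ss + (T₀ − T_ss) e^(−t/τ).
T(76.3) = 15.400 + (29.600)·0.52842 = 31.041 °C.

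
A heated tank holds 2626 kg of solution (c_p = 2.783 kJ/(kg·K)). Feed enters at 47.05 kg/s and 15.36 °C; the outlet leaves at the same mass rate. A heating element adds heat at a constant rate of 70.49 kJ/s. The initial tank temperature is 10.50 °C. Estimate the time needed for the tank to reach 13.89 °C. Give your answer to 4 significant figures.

55.19 s

Heat balance on the well-mixed liquid: M c_p dT/dt = ṁ c_p (T_in − T) + 70.49.
τ = M/ṁ = 55.8130 s; T_ss = T_in + Q̇/(ṁ c_p) = 15.8983 °C.
T(t) = T_ss + (T₀ − T_ss) e^(−t/τ). Set T = 13.89:
e^(−t/τ) = (13.89 − 15.8983)/(10.50 − 15.8983) = 0.372029
t = −55.8130 · ln(0.372029) = 55.1870 s.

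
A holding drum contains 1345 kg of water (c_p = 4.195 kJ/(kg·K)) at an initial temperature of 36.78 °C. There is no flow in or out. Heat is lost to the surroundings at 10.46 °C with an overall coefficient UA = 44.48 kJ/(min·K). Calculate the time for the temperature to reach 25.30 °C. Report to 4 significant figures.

72.69 min

M c_p dT/dt = −UA(T − T_amb).
τ = M c_p/UA = 126.850 min; T_ss = T_amb = 10.4600 °C.
T(t) = T_ss + (T₀ − T_ss)e^(−t/τ); set T = 25.30:
t = −τ ln[(T − T_ss)/(T₀ − T_ss)] = −126.850 · ln(0.563830) = 72.6852 min.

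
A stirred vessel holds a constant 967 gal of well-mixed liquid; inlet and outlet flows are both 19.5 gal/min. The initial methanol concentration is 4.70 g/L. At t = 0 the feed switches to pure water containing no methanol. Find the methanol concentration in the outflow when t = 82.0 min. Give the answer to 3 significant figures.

Mass balance on the solute (V constant): V dC/dt = Q(C_in − C).
So dC/dt = (C_in − C)/τ with τ = V/Q = 967/19.5 = 49.590 min.
Integrating: C(t) = C_in + (C₀ − C_in) e^(−t/τ).
C(82.0) = 0 + (4.70 − 0)·e^(−82.0/49.590) = 0 + (4.7000)·0.19137 = 0.89942 g/L.

0.899 g/L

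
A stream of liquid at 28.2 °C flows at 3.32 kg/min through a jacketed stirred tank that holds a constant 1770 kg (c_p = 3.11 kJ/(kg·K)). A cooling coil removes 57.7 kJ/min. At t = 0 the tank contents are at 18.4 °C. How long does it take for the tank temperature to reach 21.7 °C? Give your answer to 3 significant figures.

Energy balance: M c_p dT/dt = ṁ c_p (T_in − T) − 57.7.
τ = M/ṁ = 533.13 min; T_ss = T_in − Q̇/(ṁ c_p) = 22.612 °C.
T(t) = T_ss + (T₀ − T_ss) e^(−t/τ). Set T = 21.7:
e^(−t/τ) = (21.7 − 22.612)/(18.4 − 22.612) = 0.21647
t = −533.13 · ln(0.21647) = 815.84 min.

816 min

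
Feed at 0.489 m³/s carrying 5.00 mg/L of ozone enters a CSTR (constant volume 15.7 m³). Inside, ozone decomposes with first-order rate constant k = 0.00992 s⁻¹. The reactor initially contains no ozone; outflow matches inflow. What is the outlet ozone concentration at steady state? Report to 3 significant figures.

Species balance: V dC/dt = Q C_in − Q C − k V C.
Steady state (dC/dt = 0): C_ss = Q C_in/(Q + kV) = C_in/(1 + kV/Q).
C_ss = 0.489·5.00/(0.489 + 0.00992·15.7) = 2.4450/0.64474 = 3.7922 mg/L.

3.79 mg/L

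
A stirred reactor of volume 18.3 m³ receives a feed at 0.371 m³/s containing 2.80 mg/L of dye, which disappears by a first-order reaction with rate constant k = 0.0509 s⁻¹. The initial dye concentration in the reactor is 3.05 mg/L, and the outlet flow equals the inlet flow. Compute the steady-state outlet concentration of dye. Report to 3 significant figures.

V dC/dt = Q(C_in − C) − k V C.
Steady state (dC/dt = 0): C_ss = Q C_in/(Q + kV) = C_in/(1 + kV/Q).
C_ss = 0.371·2.80/(0.371 + 0.0509·18.3) = 1.0388/1.3025 = 0.79756 mg/L.

0.798 mg/L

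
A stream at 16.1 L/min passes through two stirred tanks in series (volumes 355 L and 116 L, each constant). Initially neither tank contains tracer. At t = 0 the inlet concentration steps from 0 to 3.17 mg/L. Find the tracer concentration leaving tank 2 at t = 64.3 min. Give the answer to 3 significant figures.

2.92 mg/L

Time constants: τᵢ = Vᵢ/Q for each well-mixed tank.
τ₁ = 355/16.1 = 22.050 min; τ₂ = 116/16.1 = 7.2050 min.
Solving the cascade with C₁(0)=C₂(0)=0 gives C₂(t) = C_in[1 − (τ₁ e^(−t/τ₁) − τ₂ e^(−t/τ₂))/(τ₁ − τ₂)].
At t = 64.3: e^(−t/τ₁) = 0.054142, e^(−t/τ₂) = 0.00013310.
C₂ = 3.17·[1 − (22.050·0.054142 − 7.2050·0.00013310)/(14.845)] = 3.17·0.91964 = 2.9153 mg/L.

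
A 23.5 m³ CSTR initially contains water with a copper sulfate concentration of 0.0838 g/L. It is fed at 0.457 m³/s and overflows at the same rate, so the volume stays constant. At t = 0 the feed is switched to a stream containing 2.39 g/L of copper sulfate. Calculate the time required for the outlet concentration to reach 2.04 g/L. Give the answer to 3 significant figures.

Species balance on the tank: V dC/dt = Q(C_in − C), so τ = V/Q = 51.422 s.
C(t) = C_in + (C₀ − C_in) e^(−t/τ). Set C = 2.04 and solve for t:
e^(−t/τ) = (C − C_in)/(C₀ − C_in) = (2.04 − 2.39)/(0.0838 − 2.39) = 0.15176
t = −τ ln(…) = 51.422 × 1.8854 = 96.953 s.

97.0 s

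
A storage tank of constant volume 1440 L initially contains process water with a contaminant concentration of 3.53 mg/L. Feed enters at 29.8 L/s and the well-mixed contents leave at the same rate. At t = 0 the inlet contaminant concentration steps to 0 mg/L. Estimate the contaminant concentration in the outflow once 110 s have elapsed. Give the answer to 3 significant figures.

0.362 mg/L

Unsteady species balance (constant V, well mixed): V dC/dt = Q(C_in − C).
Rewrite as dC/dt + C/τ = C_in/τ, τ = V/Q = 48.322 s.
This is linear first-order; C(t) = C_in + (C₀ − C_in) e^(−t/τ).
C(110) = 0 + (3.53 − 0)·e^(−110/48.322) = 0 + (3.5300)·0.10265 = 0.36237 mg/L.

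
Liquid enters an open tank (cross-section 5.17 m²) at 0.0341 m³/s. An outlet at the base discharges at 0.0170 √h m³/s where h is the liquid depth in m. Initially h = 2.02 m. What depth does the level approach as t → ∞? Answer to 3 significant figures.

A dh/dt = Q_in − 0.0170 √h. Steady state requires inflow = outflow:
Q_in = 0.0170 √h_ss ⇒ √h_ss = 0.0341/0.0170 = 2.0059.
h_ss = 2.0059² = 4.0236 m. (Since h₀ = 2.02 m < h_ss, the level will rise toward this value.)

4.02 m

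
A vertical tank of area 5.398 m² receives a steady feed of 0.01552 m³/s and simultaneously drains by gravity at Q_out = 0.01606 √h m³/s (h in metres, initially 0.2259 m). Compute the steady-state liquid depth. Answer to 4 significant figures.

Mass balance (ρ constant): A dh/dt = Q_in − 0.01606 √h. At steady state dh/dt = 0:
Q_in = 0.01606 √h_ss ⇒ √h_ss = 0.01552/0.01606 = 0.966376.
h_ss = 0.966376² = 0.933883 m. (Since h₀ = 0.2259 m < h_ss, the level will rise toward this value.)

0.9339 m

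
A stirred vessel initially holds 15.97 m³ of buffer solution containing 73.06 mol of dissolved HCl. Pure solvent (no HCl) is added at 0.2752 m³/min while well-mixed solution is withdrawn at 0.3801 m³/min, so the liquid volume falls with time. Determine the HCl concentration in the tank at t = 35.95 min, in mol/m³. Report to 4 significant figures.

Total volume: dV/dt = Q_in − Q_out = -0.104900 m³/min, so V(t) = 15.97 − 0.104900 t and V(35.95) = 12.1988 m³.
Species balance (pure solvent in): dm/dt = −Q_out · m/V(t).
dm/m = −Q_out dt/(V₀ − 0.104900 t); integrating gives ln(m/m₀) = −(Q_out/(Q_in−Q_out)) ln(V/V₀).
m = m₀ (V₀/V)^(Q_out/(Q_in−Q_out)) = 73.06 × (15.97/12.1988)^(-3.62345) = 27.5287 mol.
C = m/V = 27.5287/12.1988 = 2.25667 mol/m³.

2.257 mol/m³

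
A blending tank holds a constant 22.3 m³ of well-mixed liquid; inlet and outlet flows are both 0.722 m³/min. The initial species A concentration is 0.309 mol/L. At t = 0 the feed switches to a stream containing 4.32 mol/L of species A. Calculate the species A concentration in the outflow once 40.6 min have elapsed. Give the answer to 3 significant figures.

3.24 mol/L

Accumulation = in − out for the solute gives V dC/dt = Q(C_in − C).
Rewrite as dC/dt + C/τ = C_in/τ, τ = V/Q = 30.886 min.
Solution: C(t) = C_in + (C₀ − C_in) e^(−t/τ).
C(40.6) = 4.32 + (0.309 − 4.32)·e^(−40.6/30.886) = 4.32 + (-4.0110)·0.26861 = 3.2426 mol/L.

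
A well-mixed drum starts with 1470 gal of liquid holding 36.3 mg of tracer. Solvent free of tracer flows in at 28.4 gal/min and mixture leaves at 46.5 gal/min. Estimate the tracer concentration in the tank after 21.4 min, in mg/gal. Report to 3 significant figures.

0.0153 mg/gal

Let m(t) be the amount of tracer. Volume: V(t) = V₀ + (Q_in − Q_out) t = 1470 − 18.100 t; V(21.4) = 1082.7 gal.
Species balance (pure solvent in): dm/dt = −Q_out · m/V(t).
dm/m = −Q_out dt/(V₀ − 18.100 t); integrating gives ln(m/m₀) = −(Q_out/(Q_in−Q_out)) ln(V/V₀).
m = m₀ (V₀/V)^(Q_out/(Q_in−Q_out)) = 36.3 × (1470/1082.7)^(-2.5691) = 16.545 mg.
C = m/V = 16.545/1082.7 = 0.015282 mg/gal.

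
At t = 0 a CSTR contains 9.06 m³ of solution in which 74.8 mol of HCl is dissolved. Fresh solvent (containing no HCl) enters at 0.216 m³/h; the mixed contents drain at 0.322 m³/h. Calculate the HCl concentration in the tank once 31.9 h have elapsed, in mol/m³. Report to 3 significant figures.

3.19 mol/m³

Total volume: dV/dt = Q_in − Q_out = -0.10600 m³/h, so V(t) = 9.06 − 0.10600 t and V(31.9) = 5.6786 m³.
No HCl enters, so dm/dt = −Q_out · (m/V).
dm/m = −Q_out dt/(V₀ − 0.10600 t); integrating gives ln(m/m₀) = −(Q_out/(Q_in−Q_out)) ln(V/V₀).
m = m₀ (V₀/V)^(Q_out/(Q_in−Q_out)) = 74.8 × (9.06/5.6786)^(-3.0377) = 18.096 mol.
C = m/V = 18.096/5.6786 = 3.1867 mol/m³.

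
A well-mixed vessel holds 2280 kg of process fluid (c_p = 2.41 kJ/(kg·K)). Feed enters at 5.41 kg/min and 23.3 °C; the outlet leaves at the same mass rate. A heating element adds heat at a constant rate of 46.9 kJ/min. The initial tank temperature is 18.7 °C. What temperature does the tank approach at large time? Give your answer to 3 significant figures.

26.9 °C

Unsteady energy balance on the tank contents: M c_p dT/dt = ṁ c_p (T_in − T) + 46.9.
At steady state dT/dt = 0 ⇒ T_ss = T_in + Q̇/(ṁ c_p) = 23.3 + 46.9/(5.41·2.41) = 26.897 °C.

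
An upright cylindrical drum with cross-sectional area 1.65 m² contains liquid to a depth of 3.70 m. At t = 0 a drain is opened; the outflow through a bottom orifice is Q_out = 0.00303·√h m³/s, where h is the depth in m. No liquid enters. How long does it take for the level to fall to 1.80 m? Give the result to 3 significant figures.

A dh/dt = −Q_out = −0.00303 √h.
∫ h^(−1/2) dh = −(0.00303/A) ∫ dt, giving 2√h = 2√h₀ − (0.00303/A) t.
t = 2A(√h₀ − √h)/0.00303 = 2·1.65·(√3.70 − √1.80)/0.00303
  = 3.3000 × (1.9235 − 1.3416) / 0.00303 = 633.75 s.

634 s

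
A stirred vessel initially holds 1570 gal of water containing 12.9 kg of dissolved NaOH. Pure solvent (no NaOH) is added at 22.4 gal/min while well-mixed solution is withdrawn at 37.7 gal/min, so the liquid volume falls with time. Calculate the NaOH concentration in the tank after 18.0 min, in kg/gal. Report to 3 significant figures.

Total volume: dV/dt = Q_in − Q_out = -15.300 gal/min, so V(t) = 1570 − 15.300 t and V(18.0) = 1294.6 gal.
No NaOH enters, so dm/dt = −Q_out · (m/V).
Separate: dm/m = −Q_out dt/V(t) ⇒ ln(m/m₀) = −(Q_out/(Q_in−Q_out)) ln(V/V₀).
m = m₀ (V₀/V)^(Q_out/(Q_in−Q_out)) = 12.9 × (1570/1294.6)^(-2.4641) = 8.0203 kg.
C = m/V = 8.0203/1294.6 = 0.0061952 kg/gal.

0.00620 kg/gal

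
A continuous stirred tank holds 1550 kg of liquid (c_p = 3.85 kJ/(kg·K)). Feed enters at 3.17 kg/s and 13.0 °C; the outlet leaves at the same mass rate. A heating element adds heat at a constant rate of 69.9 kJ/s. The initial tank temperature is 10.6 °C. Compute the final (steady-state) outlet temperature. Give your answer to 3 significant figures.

18.7 °C

First-law balance (no shaft work): M c_p dT/dt = ṁ c_p (T_in − T) + 69.9.
At steady state dT/dt = 0 ⇒ T_ss = T_in + Q̇/(ṁ c_p) = 13.0 + 69.9/(3.17·3.85) = 18.727 °C.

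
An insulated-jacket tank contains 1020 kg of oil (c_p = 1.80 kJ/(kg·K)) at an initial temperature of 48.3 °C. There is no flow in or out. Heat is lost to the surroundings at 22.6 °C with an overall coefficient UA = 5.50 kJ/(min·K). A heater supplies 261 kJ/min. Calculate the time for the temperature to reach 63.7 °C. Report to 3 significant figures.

411 min

Heat balance on the well-mixed liquid: M c_p dT/dt = −UA(T − T_amb) + Q̇.
τ = M c_p/UA = 333.82 min; T_ss = T_amb + Q̇/UA = 22.6 + 261/5.50 = 70.055 °C.
T(t) = T_ss + (T₀ − T_ss)e^(−t/τ); set T = 63.7:
t = −τ ln[(T − T_ss)/(T₀ − T_ss)] = −333.82 · ln(0.29210) = 410.81 min.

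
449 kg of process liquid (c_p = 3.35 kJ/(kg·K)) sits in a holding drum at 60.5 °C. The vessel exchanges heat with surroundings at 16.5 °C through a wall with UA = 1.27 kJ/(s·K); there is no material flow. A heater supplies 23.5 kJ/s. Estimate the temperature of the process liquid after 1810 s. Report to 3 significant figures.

40.5 °C

M c_p dT/dt = −UA(T − T_amb) + Q̇.
dT/dt = (T_ss − T)/τ with T_ss = T_amb + Q̇/UA = 16.5 + 23.5/1.27 = 35.004 °C, τ = M c_p/UA = 449·3.35/1.27 = 1184.4 s.
Integrating: T(t) = T_ss + (T₀ − T_ss) e^(−t/τ).
T(1810) = 35.004 + (25.496)·0.21692 = 40.534 °C.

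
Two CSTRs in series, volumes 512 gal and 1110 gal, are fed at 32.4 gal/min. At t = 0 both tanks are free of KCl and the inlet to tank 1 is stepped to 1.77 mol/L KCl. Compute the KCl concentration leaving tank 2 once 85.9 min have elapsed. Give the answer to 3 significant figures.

1.51 mol/L

Species balance on tank i: dCᵢ/dt = (Cᵢ₋₁ − Cᵢ)/τᵢ with τᵢ = Vᵢ/Q.
τ₁ = 512/32.4 = 15.802 min; τ₂ = 1110/32.4 = 34.259 min.
Tank 1: C₁ = C_in(1 − e^(−t/τ₁)). Tank 2 (τ₁ ≠ τ₂): C₂ = C_in[1 − (τ₁ e^(−t/τ₁) − τ₂ e^(−t/τ₂))/(τ₁ − τ₂)].
At t = 85.9: e^(−t/τ₁) = 0.0043575, e^(−t/τ₂) = 0.081484.
C₂ = 1.77·[1 − (15.802·0.0043575 − 34.259·0.081484)/(-18.457)] = 1.77·0.85248 = 1.5089 mol/L.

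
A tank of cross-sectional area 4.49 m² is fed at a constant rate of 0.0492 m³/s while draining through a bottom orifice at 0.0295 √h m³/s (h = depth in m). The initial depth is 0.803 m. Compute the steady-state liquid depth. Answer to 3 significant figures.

2.78 m

Volume balance on the tank: A dh/dt = Q_in − 0.0295 √h. At steady state dh/dt = 0:
Q_in = 0.0295 √h_ss ⇒ √h_ss = 0.0492/0.0295 = 1.6678.
h_ss = 1.6678² = 2.7815 m. (Since h₀ = 0.803 m < h_ss, the level will rise toward this value.)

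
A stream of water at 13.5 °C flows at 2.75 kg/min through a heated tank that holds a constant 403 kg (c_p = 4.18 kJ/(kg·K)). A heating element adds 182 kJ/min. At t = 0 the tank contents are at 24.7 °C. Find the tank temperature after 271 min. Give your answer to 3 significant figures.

28.6 °C

M c_p dT/dt = ṁ c_p (T_in − T) + Q̇.
τ = M/ṁ = 146.55 min; T_ss = T_in + Q̇/(ṁ c_p) = 13.5 + 182/(2.75·4.18) = 29.333 °C.
Solution: T(t) = T_ss + (T₀ − T_ss) e^(−t/τ).
T(271) = 29.333 + (-4.6330)·e^(−271/146.55) = 29.333 + (-4.6330)·0.15735 = 28.604 °C.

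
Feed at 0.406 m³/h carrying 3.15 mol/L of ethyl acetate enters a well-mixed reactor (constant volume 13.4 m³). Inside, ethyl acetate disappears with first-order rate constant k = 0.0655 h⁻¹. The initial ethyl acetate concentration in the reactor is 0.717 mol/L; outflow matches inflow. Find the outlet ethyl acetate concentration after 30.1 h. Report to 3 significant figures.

0.981 mol/L

V dC/dt = Q(C_in − C) − k V C.
dC/dt = (Q/V) C_in − (Q/V + k) C; effective rate a = Q/V + k = 0.030299 + 0.0655 = 0.095799 h⁻¹.
C_ss = Q C_in/(Q + kV) = 0.99626 mol/L; C(t) = C_ss + (C₀ − C_ss) e^(−a t).
C(30.1) = 0.99626 + (-0.27926)·e^(−0.095799·30.1) = 0.99626 + (-0.27926)·0.055937 = 0.98064 mol/L.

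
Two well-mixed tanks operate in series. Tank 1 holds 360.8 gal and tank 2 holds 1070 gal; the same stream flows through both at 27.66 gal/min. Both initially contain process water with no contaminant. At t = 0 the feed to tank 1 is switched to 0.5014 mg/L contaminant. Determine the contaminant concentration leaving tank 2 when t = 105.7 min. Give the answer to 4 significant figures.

0.4523 mg/L

Time constants: τᵢ = Vᵢ/Q for each well-mixed tank.
τ₁ = 360.8/27.66 = 13.0441 min; τ₂ = 1070/27.66 = 38.6840 min.
Tank 1: C₁ = C_in(1 − e^(−t/τ₁)). Tank 2 (τ₁ ≠ τ₂): C₂ = C_in[1 − (τ₁ e^(−t/τ₁) − τ₂ e^(−t/τ₂))/(τ₁ − τ₂)].
At t = 105.7: e^(−t/τ₁) = 0.000302546, e^(−t/τ₂) = 0.0650633.
C₂ = 0.5014·[1 − (13.0441·0.000302546 − 38.6840·0.0650633)/(-25.6399)] = 0.5014·0.901990 = 0.452258 mg/L.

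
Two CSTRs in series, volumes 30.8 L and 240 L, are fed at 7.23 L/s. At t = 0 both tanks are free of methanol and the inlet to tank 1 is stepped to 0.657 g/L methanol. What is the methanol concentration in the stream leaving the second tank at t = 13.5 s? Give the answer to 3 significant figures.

Each tank obeys Vᵢ dCᵢ/dt = Q(Cᵢ₋₁ − Cᵢ), so τᵢ = Vᵢ/Q.
τ₁ = 30.8/7.23 = 4.2600 s; τ₂ = 240/7.23 = 33.195 s.
Tank 1: C₁ = C_in(1 − e^(−t/τ₁)). Tank 2 (τ₁ ≠ τ₂): C₂ = C_in[1 − (τ₁ e^(−t/τ₁) − τ₂ e^(−t/τ₂))/(τ₁ − τ₂)].
At t = 13.5: e^(−t/τ₁) = 0.042046, e^(−t/τ₂) = 0.66585.
C₂ = 0.657·[1 − (4.2600·0.042046 − 33.195·0.66585)/(-28.935)] = 0.657·0.24231 = 0.15920 g/L.

0.159 g/L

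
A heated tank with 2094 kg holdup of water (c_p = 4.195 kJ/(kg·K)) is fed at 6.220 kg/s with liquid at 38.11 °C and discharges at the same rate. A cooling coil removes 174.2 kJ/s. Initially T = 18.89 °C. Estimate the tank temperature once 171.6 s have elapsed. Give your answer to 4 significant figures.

23.90 °C

Heat balance on the well-mixed liquid: M c_p dT/dt = ṁ c_p (T_in − T) − 174.2.
Rearrange: dT/dt = (T_ss − T)/τ with τ = M/ṁ = 336.656 s and T_ss = T_in − Q̇/(ṁ c_p) = 31.4339 °C.
Solution: T(t) = T_ss + (T₀ − T_ss) e^(−t/τ).
T(171.6) = 31.4339 + (-12.5439)·e^(−171.6/336.656) = 31.4339 + (-12.5439)·0.600664 = 23.8992 °C.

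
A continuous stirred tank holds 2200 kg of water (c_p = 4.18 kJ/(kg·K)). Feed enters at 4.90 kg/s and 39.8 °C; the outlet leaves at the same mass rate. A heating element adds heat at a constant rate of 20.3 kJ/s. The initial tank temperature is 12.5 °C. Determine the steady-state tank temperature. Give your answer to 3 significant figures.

M c_p dT/dt = ṁ c_p (T_in − T) + Q̇.
At steady state dT/dt = 0 ⇒ T_ss = T_in + Q̇/(ṁ c_p) = 39.8 + 20.3/(4.90·4.18) = 40.791 °C.

40.8 °C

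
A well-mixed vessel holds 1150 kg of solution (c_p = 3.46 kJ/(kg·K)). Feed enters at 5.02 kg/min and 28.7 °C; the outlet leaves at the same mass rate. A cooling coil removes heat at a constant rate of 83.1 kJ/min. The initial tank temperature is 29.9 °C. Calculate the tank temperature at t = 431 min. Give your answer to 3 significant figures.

M c_p dT/dt = ṁ c_p (T_in − T) − Q̇.
Rearrange: dT/dt = (T_ss − T)/τ with τ = M/ṁ = 229.08 min and T_ss = T_in − Q̇/(ṁ c_p) = 23.916 °C.
This is linear first-order; T(t) = T_ss + (T₀ − T_ss) e^(−t/τ).
T(431) = 23.916 + (5.9843)·e^(−431/229.08) = 23.916 + (5.9843)·0.15238 = 24.828 °C.

24.8 °C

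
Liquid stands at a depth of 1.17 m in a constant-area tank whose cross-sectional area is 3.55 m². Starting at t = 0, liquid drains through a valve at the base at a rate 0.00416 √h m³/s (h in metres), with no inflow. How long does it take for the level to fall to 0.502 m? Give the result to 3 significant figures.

A dh/dt = −Q_out = −0.00416 √h.
Separate and integrate: 2(√h − √h₀) = −(0.00416/A) t.
t = 2A(√h₀ − √h)/0.00416 = 2·3.55·(√1.17 − √0.502)/0.00416
  = 7.1000 × (1.0817 − 0.70852) / 0.00416 = 636.86 s.

637 s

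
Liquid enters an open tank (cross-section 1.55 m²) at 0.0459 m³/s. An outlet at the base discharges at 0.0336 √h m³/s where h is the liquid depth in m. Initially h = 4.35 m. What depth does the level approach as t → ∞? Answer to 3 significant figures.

Unsteady balance on liquid volume: A dh/dt = Q_in − 0.0336 √h. At steady state dh/dt = 0:
Q_in = 0.0336 √h_ss ⇒ √h_ss = 0.0459/0.0336 = 1.3661.
h_ss = 1.3661² = 1.8662 m. (Since h₀ = 4.35 m > h_ss, the level will fall toward this value.)

1.87 m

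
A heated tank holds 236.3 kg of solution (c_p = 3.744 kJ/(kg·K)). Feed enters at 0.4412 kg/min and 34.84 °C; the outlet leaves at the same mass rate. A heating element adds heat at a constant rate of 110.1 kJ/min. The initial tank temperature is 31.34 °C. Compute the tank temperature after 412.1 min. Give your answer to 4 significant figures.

Heat balance on the well-mixed liquid: M c_p dT/dt = ṁ c_p (T_in − T) + 110.1.
τ = M/ṁ = 535.585 min; T_ss = T_in + Q̇/(ṁ c_p) = 34.84 + 110.1/(0.4412·3.744) = 101.492 °C.
This is linear first-order; T(t) = T_ss + (T₀ − T_ss) e^(−t/τ).
T(412.1) = 101.492 + (-70.1524)·e^(−412.1/535.585) = 101.492 + (-70.1524)·0.463273 = 68.9927 °C.

68.99 °C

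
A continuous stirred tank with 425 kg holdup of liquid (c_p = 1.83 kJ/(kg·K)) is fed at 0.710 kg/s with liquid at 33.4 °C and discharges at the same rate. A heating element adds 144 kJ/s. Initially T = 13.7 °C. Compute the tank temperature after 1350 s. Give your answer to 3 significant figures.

M c_p dT/dt = ṁ c_p (T_in − T) + Q̇.
Rearrange: dT/dt = (T_ss − T)/τ with τ = M/ṁ = 598.59 s and T_ss = T_in + Q̇/(ṁ c_p) = 144.23 °C.
Integrating: T(t) = T_ss + (T₀ − T_ss) e^(−t/τ).
T(1350) = 144.23 + (-130.53)·e^(−1350/598.59) = 144.23 + (-130.53)·0.10484 = 130.54 °C.

131 °C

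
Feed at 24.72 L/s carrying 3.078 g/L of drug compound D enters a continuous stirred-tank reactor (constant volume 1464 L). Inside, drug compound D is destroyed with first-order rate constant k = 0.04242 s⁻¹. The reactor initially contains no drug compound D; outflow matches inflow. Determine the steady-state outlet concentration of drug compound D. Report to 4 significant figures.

0.8764 g/L

V dC/dt = Q(C_in − C) − k V C.
Steady state (dC/dt = 0): C_ss = Q C_in/(Q + kV) = C_in/(1 + kV/Q).
C_ss = 24.72·3.078/(24.72 + 0.04242·1464) = 76.0882/86.8229 = 0.876361 g/L.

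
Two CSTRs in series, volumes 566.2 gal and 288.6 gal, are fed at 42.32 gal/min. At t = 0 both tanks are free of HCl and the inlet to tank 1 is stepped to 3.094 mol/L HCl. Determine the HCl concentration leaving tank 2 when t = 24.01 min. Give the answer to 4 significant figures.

2.140 mol/L

Time constants: τᵢ = Vᵢ/Q for each well-mixed tank.
τ₁ = 566.2/42.32 = 13.3790 min; τ₂ = 288.6/42.32 = 6.81947 min.
Tank 1: C₁ = C_in(1 − e^(−t/τ₁)). Tank 2 (τ₁ ≠ τ₂): C₂ = C_in[1 − (τ₁ e^(−t/τ₁) − τ₂ e^(−t/τ₂))/(τ₁ − τ₂)].
At t = 24.01: e^(−t/τ₁) = 0.166194, e^(−t/τ₂) = 0.0295757.
C₂ = 3.094·[1 − (13.3790·0.166194 − 6.81947·0.0295757)/(6.55955)] = 3.094·0.691775 = 2.14035 mol/L.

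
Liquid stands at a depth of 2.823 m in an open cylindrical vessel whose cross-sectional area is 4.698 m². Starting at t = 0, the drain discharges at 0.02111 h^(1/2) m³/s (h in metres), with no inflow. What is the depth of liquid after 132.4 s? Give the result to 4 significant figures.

Volume balance on the tank: A dh/dt = −0.02111 √h.
∫ h^(−1/2) dh = −(0.02111/A) ∫ dt, giving 2√h = 2√h₀ − (0.02111/A) t.
√h = √2.823 − 0.02111·132.4/(2·4.698) = 1.68018 − 0.297463 = 1.38272.
h = 1.38272² = 1.91190 m.

1.912 m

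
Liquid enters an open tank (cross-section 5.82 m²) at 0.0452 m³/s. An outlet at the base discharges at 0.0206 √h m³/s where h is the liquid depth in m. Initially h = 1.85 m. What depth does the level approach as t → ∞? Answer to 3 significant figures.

4.81 m

Level balance: A dh/dt = 0.0452 − 0.0206 √h. Setting dh/dt = 0:
Q_in = 0.0206 √h_ss ⇒ √h_ss = 0.0452/0.0206 = 2.1942.
h_ss = 2.1942² = 4.8144 m. (Since h₀ = 1.85 m < h_ss, the level will rise toward this value.)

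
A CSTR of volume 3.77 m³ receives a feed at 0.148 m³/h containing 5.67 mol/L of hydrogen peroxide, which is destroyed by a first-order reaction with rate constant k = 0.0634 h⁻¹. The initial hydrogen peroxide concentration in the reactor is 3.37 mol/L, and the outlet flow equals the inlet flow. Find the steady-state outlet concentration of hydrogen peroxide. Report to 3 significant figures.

2.17 mol/L

Accumulation = in − out − consumed: V dC/dt = Q C_in − Q C − k V C.
Steady state (dC/dt = 0): C_ss = Q C_in/(Q + kV) = C_in/(1 + kV/Q).
C_ss = 0.148·5.67/(0.148 + 0.0634·3.77) = 0.83916/0.38702 = 2.1683 mol/L.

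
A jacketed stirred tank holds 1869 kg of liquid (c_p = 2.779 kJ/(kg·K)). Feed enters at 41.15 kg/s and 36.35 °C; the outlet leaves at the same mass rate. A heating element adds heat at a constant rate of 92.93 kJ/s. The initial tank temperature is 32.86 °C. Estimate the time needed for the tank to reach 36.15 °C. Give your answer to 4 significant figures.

Heat balance on the well-mixed liquid: M c_p dT/dt = ṁ c_p (T_in − T) + 92.93.
τ = M/ṁ = 45.4192 s; T_ss = T_in + Q̇/(ṁ c_p) = 37.1626 °C.
T(t) = T_ss + (T₀ − T_ss) e^(−t/τ). Set T = 36.15:
e^(−t/τ) = (36.15 − 37.1626)/(32.86 − 37.1626) = 0.235353
t = −45.4192 · ln(0.235353) = 65.7065 s.

65.71 s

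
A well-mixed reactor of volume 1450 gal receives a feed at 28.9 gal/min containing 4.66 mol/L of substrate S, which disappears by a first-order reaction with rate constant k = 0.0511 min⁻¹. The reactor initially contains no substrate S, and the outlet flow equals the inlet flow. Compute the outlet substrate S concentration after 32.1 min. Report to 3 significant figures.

1.17 mol/L

Species balance: V dC/dt = Q C_in − Q C − k V C.
dC/dt = (Q/V) C_in − (Q/V + k) C; effective rate a = Q/V + k = 0.019931 + 0.0511 = 0.071031 min⁻¹.
C_ss = Q C_in/(Q + kV) = 1.3076 mol/L; C(t) = C_ss + (C₀ − C_ss) e^(−a t).
C(32.1) = 1.3076 + (-1.3076)·e^(−0.071031·32.1) = 1.3076 + (-1.3076)·0.10227 = 1.1738 mol/L.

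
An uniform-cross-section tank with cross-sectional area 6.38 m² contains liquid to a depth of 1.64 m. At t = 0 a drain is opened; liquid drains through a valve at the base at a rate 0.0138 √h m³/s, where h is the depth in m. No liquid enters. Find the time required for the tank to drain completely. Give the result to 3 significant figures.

With no inflow, A dh/dt = −0.0138 √h.
This is separable: 2 d(√h)/dt = −0.0138/A, so √h = √h₀ − (0.0138/(2A)) t.
Tank is empty when √h = 0: t_empty = 2A√h₀/0.0138.
t_empty = 2·6.38·√1.64/0.0138 = 12.760·1.2806/0.0138 = 1184.1 s.

1180 s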